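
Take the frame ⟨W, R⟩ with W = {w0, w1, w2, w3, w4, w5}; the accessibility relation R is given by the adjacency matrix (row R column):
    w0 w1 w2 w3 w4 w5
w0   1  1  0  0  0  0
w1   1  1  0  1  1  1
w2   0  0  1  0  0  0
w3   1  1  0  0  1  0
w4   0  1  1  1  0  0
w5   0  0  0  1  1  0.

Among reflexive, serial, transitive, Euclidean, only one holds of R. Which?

serial

Reflexive: no — w3 is not related to itself.
Serial: yes — every world has a successor (e.g. w0 R w0).
Transitive: no — w0 R w1 and w1 R w3, but not w0 R w3.
Euclidean: no — w1 R w0 and w1 R w3, but not w0 R w3.
Only serial holds.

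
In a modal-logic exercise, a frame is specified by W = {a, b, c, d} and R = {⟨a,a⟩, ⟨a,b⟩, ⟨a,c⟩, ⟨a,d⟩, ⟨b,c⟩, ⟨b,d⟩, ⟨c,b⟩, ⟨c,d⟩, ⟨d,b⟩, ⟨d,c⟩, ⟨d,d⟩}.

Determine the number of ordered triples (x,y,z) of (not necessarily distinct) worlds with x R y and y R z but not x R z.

Enumerating: (b,c,b), (b,d,b), (c,b,c), (c,d,c).

4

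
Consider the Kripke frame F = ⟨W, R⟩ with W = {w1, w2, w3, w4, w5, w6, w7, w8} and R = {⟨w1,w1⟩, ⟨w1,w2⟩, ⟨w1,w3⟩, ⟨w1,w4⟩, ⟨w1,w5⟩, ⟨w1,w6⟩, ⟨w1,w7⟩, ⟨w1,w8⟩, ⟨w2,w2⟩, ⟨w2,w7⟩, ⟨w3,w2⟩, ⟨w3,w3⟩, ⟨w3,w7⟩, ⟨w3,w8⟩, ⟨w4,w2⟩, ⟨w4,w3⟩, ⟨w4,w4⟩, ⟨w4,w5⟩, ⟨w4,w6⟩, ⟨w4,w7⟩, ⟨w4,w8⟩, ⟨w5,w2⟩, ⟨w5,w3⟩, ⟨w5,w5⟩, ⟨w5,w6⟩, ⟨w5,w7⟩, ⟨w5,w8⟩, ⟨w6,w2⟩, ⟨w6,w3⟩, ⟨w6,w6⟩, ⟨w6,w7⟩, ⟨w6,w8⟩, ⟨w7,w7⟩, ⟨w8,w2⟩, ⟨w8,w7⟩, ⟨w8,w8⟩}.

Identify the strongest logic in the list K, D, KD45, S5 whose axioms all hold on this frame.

D

Serial (axiom D): yes — every world has a successor (e.g. w1 R w1).
Euclidean (axiom 5): no — w1 R w2 and w1 R w3, but not w2 R w3.
Transitive (axiom 4): yes — every two-step R-path is closed by a direct edge.
Reflexive (axiom T): yes — every world is R-related to itself.
So F validates K, D; KD45 would additionally require R to be Euclidean. The strongest is D.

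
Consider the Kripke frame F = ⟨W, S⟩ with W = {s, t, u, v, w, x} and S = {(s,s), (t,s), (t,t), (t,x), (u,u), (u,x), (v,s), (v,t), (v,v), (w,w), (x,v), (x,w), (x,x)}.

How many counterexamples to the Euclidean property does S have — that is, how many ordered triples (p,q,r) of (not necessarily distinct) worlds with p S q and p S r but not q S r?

Enumerating: (t,s,t), (t,s,x), (t,x,s), (t,x,t), (u,x,u), (v,s,t), (v,s,v), (v,t,v), (x,v,w), (x,v,x), (x,w,v), (x,w,x).

12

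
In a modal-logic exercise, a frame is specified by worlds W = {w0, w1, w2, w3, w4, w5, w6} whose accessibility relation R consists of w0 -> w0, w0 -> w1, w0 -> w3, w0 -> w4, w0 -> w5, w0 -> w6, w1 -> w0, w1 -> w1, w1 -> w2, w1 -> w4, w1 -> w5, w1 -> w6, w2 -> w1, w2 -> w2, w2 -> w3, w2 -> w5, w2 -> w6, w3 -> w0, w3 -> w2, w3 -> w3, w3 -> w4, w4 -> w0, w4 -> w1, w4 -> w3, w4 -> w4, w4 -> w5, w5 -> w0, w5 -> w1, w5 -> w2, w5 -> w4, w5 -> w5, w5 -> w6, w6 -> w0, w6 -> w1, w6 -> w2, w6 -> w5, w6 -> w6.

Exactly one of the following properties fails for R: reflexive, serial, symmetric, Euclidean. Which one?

Euclidean

Reflexive: yes — every world is R-related to itself.
Serial: yes — every world has a successor (e.g. w0 R w0).
Symmetric: yes — every pair in R has its reverse in R.
Euclidean: no — w0 R w1 and w0 R w3, but not w1 R w3.
Only Euclidean fails.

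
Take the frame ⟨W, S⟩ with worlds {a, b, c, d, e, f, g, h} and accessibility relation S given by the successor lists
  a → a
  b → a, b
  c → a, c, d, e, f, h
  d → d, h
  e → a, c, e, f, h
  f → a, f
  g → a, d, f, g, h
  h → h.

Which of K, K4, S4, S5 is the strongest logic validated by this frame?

Transitive (axiom 4): no — e S c and c S d, but not e S d.
Reflexive (axiom T): yes — every world is S-related to itself.
Euclidean (axiom 5): no — c S a and c S d, but not a S d.
So F validates K; K4 would additionally require S to be transitive. The strongest is K.

K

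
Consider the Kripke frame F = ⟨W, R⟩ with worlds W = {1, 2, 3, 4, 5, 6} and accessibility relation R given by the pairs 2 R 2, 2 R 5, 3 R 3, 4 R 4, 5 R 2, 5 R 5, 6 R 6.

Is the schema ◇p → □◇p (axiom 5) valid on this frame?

Yes

By correspondence theory, 5 is valid on a frame iff R is Euclidean.
Euclidean: yes — any two successors of a common world are R-related.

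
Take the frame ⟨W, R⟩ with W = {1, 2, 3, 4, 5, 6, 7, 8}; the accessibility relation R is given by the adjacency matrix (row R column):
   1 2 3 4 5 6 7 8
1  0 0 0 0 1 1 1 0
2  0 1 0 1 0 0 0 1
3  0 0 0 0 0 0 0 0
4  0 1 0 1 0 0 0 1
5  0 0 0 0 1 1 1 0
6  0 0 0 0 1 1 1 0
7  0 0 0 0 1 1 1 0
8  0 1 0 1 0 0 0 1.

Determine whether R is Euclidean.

Yes

Euclidean: yes — any two successors of a common world are R-related.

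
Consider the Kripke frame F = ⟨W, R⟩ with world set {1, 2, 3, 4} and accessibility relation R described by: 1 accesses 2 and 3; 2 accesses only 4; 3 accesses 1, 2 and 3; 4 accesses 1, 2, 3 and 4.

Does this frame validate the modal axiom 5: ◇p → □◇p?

The schema 5 characterises exactly the Euclidean frames.
Euclidean: no — 1 R 2 and 1 R 3, but not 2 R 3.

No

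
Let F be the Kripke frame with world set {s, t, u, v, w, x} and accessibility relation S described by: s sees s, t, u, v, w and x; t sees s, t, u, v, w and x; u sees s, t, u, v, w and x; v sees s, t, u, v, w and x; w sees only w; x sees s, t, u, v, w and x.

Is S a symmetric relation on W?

Symmetric: no — s S w but not w S s.

No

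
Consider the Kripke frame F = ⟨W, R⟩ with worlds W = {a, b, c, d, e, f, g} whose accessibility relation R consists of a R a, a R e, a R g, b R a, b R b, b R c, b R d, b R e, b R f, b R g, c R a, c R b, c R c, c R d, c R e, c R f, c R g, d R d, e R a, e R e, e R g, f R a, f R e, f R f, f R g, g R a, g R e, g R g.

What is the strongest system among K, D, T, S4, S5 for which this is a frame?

Serial (axiom D): yes — every world has a successor (e.g. a R a).
Reflexive (axiom T): yes — every world is R-related to itself.
Transitive (axiom 4): yes — every two-step R-path is closed by a direct edge.
Euclidean (axiom 5): no — b R a and b R c, but not a R c.
So F validates K, D, T, S4; S5 would additionally require R to be Euclidean. The strongest is S4.

S4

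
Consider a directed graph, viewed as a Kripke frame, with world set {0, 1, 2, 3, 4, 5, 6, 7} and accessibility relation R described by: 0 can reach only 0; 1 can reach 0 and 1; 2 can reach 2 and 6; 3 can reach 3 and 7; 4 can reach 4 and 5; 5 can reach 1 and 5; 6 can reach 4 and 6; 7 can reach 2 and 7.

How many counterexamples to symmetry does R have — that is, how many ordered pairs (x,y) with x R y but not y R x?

Enumerating: (1,0), (2,6), (3,7), (4,5), (5,1), (6,4), (7,2).

7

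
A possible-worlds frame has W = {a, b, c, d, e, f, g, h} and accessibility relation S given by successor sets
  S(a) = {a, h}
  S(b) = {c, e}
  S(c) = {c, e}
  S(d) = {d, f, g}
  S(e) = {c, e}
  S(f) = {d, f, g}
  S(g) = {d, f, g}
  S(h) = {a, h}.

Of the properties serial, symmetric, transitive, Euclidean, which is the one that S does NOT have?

Serial: yes — every world has a successor (e.g. a S a).
Symmetric: no — b S c but not c S b.
Transitive: yes — every two-step S-path is closed by a direct edge.
Euclidean: yes — any two successors of a common world are S-related.
Only symmetric fails.

symmetric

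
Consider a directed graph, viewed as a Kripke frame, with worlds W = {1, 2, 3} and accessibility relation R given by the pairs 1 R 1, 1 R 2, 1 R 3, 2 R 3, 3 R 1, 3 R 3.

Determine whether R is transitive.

Transitive: no — 2 R 3 and 3 R 1, but not 2 R 1.

No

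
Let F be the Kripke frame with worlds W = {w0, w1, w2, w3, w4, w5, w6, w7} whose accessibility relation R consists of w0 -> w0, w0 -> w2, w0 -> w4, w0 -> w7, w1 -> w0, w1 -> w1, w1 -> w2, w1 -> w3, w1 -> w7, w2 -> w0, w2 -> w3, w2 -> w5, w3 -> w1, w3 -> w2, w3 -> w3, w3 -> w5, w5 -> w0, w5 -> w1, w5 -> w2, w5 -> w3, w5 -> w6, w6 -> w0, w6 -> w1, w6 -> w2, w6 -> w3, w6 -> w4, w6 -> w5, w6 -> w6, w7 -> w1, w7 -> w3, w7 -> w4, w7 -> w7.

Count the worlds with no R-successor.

1

Enumerating: w4.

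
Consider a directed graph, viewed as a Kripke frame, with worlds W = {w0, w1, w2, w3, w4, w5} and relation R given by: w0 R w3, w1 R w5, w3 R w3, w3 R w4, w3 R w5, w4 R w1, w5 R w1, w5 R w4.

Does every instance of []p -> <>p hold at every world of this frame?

No

By correspondence theory, D is valid on a frame iff R is serial.
Serial: no — w2 has no R-successor.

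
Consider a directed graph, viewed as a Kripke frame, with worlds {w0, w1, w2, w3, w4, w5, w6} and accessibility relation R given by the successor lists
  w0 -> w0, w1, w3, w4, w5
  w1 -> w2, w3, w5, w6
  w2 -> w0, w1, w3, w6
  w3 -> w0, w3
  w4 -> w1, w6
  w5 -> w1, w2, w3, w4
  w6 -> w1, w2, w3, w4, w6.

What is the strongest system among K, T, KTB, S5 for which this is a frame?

Reflexive (axiom T): no — w1 is not related to itself.
Symmetric (axiom B): no — w0 R w1 but not w1 R w0.
Euclidean (axiom 5): no — w0 R w1 and w0 R w4, but not w1 R w4.
So F validates K; T would additionally require R to be reflexive. The strongest is K.

K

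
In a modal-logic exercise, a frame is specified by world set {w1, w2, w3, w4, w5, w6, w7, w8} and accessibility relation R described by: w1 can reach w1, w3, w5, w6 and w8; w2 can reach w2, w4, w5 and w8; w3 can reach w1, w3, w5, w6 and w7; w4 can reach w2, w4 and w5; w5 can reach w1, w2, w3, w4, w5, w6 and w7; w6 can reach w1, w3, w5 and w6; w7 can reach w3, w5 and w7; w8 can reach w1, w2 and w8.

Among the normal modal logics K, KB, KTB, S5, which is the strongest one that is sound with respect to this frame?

Symmetric (axiom B): yes — every pair in R has its reverse in R.
Reflexive (axiom T): yes — every world is R-related to itself.
Euclidean (axiom 5): no — w1 R w3 and w1 R w8, but not w3 R w8.
So F validates K, KB, KTB; S5 would additionally require R to be Euclidean. The strongest is KTB.

KTB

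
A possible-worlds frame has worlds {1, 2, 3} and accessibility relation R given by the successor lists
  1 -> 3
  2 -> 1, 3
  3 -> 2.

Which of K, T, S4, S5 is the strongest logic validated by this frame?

Reflexive (axiom T): no — 1 is not related to itself.
Transitive (axiom 4): no — 1 R 3 and 3 R 2, but not 1 R 2.
Euclidean (axiom 5): no — 2 R 3 and 2 R 1, but not 3 R 1.
So F validates K; T would additionally require R to be reflexive. The strongest is K.

K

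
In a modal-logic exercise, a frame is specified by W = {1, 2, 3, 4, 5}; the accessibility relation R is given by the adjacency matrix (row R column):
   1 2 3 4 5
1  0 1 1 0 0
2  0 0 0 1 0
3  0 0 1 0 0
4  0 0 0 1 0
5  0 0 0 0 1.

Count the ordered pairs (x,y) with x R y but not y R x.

3

Enumerating: (1,2), (1,3), (2,4).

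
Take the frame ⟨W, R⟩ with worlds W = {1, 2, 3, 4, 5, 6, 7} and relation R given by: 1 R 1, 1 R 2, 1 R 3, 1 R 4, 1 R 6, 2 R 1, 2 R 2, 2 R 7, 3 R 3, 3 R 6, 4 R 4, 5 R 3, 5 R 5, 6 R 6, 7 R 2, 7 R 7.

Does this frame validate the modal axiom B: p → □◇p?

By correspondence theory, B is valid on a frame iff R is symmetric.
Symmetric: no — 1 R 3 but not 3 R 1.

No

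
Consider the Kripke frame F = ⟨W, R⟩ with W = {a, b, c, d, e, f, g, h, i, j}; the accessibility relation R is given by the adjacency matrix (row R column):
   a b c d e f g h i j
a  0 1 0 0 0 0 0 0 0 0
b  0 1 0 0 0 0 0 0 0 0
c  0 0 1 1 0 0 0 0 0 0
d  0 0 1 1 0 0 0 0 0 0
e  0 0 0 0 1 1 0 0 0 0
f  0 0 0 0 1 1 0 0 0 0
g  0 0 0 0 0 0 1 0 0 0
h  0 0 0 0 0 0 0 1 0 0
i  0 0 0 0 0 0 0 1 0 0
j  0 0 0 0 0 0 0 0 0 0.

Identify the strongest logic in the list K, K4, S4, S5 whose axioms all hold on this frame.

Transitive (axiom 4): yes — every two-step R-path is closed by a direct edge.
Reflexive (axiom T): no — a is not related to itself.
Euclidean (axiom 5): yes — any two successors of a common world are R-related.
So F validates K, K4; S4 would additionally require R to be reflexive. The strongest is K4.

K4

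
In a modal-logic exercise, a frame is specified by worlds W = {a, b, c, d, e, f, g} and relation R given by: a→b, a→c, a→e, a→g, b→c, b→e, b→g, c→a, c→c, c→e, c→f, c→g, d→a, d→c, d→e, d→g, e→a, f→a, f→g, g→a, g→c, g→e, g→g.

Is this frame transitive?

Transitive: no — a R c and c R f, but not a R f.

No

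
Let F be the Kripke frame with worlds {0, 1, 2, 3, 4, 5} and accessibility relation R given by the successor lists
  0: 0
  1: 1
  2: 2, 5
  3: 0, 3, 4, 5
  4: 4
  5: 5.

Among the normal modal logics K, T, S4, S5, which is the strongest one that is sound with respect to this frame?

S4

Reflexive (axiom T): yes — every world is R-related to itself.
Transitive (axiom 4): yes — every two-step R-path is closed by a direct edge.
Euclidean (axiom 5): no — 3 R 0 and 3 R 4, but not 0 R 4.
So F validates K, T, S4; S5 would additionally require R to be Euclidean. The strongest is S4.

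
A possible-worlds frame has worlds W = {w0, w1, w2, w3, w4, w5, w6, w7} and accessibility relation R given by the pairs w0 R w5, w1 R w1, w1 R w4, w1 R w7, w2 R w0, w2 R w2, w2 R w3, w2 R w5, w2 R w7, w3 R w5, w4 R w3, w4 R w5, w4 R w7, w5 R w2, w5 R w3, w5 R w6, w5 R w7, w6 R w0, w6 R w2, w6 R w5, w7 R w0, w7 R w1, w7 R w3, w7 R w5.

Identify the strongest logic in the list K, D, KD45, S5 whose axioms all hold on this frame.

Serial (axiom D): yes — every world has a successor (e.g. w0 R w5).
Euclidean (axiom 5): no — w1 R w7 and w1 R w4, but not w7 R w4.
Transitive (axiom 4): no — w0 R w5 and w5 R w2, but not w0 R w2.
Reflexive (axiom T): no — w0 is not related to itself.
So F validates K, D; KD45 would additionally require R to be Euclidean and transitive. The strongest is D.

D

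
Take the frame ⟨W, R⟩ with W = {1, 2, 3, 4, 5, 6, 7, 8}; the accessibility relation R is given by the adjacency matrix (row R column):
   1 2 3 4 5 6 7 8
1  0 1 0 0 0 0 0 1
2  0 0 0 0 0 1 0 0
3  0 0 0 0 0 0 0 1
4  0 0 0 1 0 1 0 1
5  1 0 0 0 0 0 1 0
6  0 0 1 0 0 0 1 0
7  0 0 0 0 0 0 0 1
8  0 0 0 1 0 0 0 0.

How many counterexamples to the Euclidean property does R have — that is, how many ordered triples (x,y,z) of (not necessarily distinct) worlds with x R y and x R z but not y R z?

20

Enumerating: (1,2,2), (1,2,8), (1,8,2), (1,8,8), (2,6,6), (3,8,8), (4,6,4), (4,6,6), (4,6,8), (4,8,6), (4,8,8), (5,1,1), … and 8 more.
Total: 20.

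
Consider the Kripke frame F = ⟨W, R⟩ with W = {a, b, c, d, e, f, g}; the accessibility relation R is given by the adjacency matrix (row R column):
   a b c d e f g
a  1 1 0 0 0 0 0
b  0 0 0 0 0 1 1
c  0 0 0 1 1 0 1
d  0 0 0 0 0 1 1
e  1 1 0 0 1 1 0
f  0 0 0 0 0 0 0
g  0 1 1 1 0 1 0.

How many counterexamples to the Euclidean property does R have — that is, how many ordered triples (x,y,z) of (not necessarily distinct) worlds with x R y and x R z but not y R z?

Enumerating: (a,b,a), (a,b,b), (b,f,f), (b,f,g), (b,g,g), (c,d,d), (c,d,e), (c,e,d), (c,e,g), (c,g,e), (c,g,g), (d,f,f), … and 24 more.
Total: 36.

36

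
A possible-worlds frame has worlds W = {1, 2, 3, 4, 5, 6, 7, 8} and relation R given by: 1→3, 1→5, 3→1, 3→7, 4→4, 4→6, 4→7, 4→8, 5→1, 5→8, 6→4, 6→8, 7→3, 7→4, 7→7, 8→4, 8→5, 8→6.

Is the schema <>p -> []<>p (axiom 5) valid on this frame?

The schema 5 characterises exactly the Euclidean frames.
Euclidean: no — 1 R 3 and 1 R 5, but not 3 R 5.

No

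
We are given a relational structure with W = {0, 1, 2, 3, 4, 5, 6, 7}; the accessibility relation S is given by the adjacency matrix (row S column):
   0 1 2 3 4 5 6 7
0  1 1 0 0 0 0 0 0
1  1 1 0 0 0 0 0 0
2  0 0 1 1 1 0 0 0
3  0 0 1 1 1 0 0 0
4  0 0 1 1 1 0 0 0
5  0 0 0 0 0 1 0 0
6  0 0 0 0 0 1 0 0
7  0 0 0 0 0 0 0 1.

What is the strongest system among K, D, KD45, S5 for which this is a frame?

Serial (axiom D): yes — every world has a successor (e.g. 0 S 0).
Euclidean (axiom 5): yes — any two successors of a common world are S-related.
Transitive (axiom 4): yes — every two-step S-path is closed by a direct edge.
Reflexive (axiom T): no — 6 is not related to itself.
So F validates K, D, KD45; S5 would additionally require S to be reflexive. The strongest is KD45.

KD45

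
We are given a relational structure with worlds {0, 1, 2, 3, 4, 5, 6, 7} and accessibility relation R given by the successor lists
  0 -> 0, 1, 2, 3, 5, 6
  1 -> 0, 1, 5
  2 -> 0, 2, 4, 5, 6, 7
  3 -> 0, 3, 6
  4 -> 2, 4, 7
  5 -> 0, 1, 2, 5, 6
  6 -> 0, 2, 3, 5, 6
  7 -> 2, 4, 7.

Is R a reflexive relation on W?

Reflexive: yes — every world is R-related to itself.

Yes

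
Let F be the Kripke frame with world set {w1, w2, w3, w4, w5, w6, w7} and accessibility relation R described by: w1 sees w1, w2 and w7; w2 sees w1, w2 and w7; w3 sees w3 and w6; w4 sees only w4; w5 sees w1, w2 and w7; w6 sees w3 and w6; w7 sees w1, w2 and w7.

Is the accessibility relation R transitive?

Yes

Transitive: yes — every two-step R-path is closed by a direct edge.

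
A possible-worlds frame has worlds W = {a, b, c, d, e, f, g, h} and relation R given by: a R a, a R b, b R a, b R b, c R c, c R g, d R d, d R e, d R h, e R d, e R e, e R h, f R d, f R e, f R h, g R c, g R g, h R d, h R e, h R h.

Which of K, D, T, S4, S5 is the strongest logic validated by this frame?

Serial (axiom D): yes — every world has a successor (e.g. a R a).
Reflexive (axiom T): no — f is not related to itself.
Transitive (axiom 4): yes — every two-step R-path is closed by a direct edge.
Euclidean (axiom 5): yes — any two successors of a common world are R-related.
So F validates K, D; T would additionally require R to be reflexive. The strongest is D.

D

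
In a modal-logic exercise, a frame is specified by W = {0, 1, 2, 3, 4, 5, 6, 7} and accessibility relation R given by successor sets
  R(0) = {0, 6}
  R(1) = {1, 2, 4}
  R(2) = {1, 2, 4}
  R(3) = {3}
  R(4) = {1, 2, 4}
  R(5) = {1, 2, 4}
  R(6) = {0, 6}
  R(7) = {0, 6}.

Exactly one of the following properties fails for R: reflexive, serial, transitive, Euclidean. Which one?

reflexive

Reflexive: no — 5 is not related to itself.
Serial: yes — every world has a successor (e.g. 0 R 0).
Transitive: yes — every two-step R-path is closed by a direct edge.
Euclidean: yes — any two successors of a common world are R-related.
Only reflexive fails.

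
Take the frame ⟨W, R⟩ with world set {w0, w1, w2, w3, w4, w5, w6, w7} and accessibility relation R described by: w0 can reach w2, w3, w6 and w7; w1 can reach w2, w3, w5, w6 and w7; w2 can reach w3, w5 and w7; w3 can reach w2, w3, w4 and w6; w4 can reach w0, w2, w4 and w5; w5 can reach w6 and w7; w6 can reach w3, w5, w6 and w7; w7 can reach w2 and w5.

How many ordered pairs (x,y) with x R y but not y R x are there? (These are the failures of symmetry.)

Enumerating: (w0,w2), (w0,w3), (w0,w6), (w0,w7), (w1,w2), (w1,w3), (w1,w5), (w1,w6), (w1,w7), (w2,w5), (w3,w4), (w4,w0), (w4,w2), (w4,w5), (w6,w7).

15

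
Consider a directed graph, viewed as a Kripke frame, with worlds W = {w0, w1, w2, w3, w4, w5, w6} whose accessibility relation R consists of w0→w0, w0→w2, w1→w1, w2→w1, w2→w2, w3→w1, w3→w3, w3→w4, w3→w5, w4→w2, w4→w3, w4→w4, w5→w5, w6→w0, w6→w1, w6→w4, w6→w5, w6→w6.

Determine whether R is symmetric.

Symmetric: no — w0 R w2 but not w2 R w0.

No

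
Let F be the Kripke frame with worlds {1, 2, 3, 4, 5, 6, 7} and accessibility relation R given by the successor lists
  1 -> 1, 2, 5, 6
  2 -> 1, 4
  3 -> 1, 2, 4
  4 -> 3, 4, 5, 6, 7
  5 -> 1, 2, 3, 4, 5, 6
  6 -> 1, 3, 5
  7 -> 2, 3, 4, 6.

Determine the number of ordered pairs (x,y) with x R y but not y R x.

Enumerating: (2,4), (3,1), (3,2), (4,6), (5,2), (5,3), (6,3), (7,2), (7,3), (7,6).

10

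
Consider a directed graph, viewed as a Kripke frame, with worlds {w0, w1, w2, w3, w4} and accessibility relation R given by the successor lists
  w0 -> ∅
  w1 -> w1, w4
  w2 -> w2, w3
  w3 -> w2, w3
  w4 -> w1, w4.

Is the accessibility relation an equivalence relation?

Reflexive: no — w0 is not related to itself.
Symmetric: yes — every pair in R has its reverse in R.
Transitive: yes — every two-step R-path is closed by a direct edge.
So R is not an equivalence relation.

No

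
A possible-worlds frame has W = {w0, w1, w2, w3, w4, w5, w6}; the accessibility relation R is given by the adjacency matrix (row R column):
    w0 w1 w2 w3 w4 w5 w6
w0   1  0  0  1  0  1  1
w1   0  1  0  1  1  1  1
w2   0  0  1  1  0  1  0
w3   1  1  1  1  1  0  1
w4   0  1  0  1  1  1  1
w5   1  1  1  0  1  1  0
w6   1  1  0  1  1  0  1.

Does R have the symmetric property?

Yes

Symmetric: yes — every pair in R has its reverse in R.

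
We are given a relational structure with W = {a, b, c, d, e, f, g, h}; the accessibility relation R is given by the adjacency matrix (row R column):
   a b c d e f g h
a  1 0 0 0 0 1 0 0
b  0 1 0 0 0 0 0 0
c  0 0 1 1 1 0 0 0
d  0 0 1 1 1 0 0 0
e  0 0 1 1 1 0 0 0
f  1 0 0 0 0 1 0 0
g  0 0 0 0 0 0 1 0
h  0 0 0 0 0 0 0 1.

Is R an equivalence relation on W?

Reflexive: yes — every world is R-related to itself.
Symmetric: yes — every pair in R has its reverse in R.
Transitive: yes — every two-step R-path is closed by a direct edge.
So R is an equivalence relation.

Yes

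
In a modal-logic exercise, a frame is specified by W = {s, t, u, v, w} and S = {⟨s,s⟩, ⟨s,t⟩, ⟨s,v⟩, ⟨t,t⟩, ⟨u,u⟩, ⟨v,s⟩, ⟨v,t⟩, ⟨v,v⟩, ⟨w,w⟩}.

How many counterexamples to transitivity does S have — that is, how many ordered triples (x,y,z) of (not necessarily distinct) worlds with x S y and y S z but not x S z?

0

S is transitive; there are no such tuples.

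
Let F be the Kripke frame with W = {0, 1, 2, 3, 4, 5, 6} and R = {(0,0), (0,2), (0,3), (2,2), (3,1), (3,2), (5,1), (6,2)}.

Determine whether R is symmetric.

No

Symmetric: no — 0 R 2 but not 2 R 0.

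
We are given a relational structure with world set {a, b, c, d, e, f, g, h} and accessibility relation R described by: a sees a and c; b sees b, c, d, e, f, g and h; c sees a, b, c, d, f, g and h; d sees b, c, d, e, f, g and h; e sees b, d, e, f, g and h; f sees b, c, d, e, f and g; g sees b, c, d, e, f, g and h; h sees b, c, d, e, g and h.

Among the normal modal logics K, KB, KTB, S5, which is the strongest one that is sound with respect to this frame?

KTB

Symmetric (axiom B): yes — every pair in R has its reverse in R.
Reflexive (axiom T): yes — every world is R-related to itself.
Euclidean (axiom 5): no — b R c and b R e, but not c R e.
So F validates K, KB, KTB; S5 would additionally require R to be Euclidean. The strongest is KTB.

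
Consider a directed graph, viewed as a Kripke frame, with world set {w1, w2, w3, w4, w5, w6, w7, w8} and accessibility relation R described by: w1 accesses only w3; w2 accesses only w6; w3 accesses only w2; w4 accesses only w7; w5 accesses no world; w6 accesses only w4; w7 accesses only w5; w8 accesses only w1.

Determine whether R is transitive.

No

Transitive: no — w1 R w3 and w3 R w2, but not w1 R w2.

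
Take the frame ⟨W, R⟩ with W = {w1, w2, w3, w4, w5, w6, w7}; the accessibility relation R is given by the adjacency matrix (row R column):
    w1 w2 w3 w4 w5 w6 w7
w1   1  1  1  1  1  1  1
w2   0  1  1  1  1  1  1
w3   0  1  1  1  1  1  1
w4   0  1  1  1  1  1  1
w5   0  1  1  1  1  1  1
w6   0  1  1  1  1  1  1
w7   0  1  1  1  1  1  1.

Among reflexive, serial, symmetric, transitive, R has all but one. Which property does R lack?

Reflexive: yes — every world is R-related to itself.
Serial: yes — every world has a successor (e.g. w1 R w1).
Symmetric: no — w1 R w2 but not w2 R w1.
Transitive: yes — every two-step R-path is closed by a direct edge.
Only symmetric fails.

symmetric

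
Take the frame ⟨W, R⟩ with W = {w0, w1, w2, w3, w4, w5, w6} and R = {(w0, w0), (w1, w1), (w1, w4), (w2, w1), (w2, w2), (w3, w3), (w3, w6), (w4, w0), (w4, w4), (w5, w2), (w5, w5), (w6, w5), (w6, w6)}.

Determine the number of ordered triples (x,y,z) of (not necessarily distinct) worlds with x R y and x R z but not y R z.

6

Enumerating: (w1,w4,w1), (w2,w1,w2), (w3,w6,w3), (w4,w0,w4), (w5,w2,w5), (w6,w5,w6).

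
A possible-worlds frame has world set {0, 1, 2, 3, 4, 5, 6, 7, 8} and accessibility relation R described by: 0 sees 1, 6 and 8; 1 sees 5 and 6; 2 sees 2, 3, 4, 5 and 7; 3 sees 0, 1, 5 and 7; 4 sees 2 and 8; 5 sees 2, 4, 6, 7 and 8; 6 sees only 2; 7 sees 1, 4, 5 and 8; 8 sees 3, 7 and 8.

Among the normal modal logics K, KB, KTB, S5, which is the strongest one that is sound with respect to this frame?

K

Symmetric (axiom B): no — 0 R 1 but not 1 R 0.
Reflexive (axiom T): no — 0 is not related to itself.
Euclidean (axiom 5): no — 0 R 1 and 0 R 8, but not 1 R 8.
So F validates K; KB would additionally require R to be symmetric. The strongest is K.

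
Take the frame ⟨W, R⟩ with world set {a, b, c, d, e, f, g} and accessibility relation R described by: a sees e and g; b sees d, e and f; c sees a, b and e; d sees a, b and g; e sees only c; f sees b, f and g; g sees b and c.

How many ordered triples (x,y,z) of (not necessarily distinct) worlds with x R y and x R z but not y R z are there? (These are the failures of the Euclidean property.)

34

Enumerating: (a,e,e), (a,e,g), (a,g,e), (a,g,g), (b,d,d), (b,d,e), (b,d,f), (b,e,d), (b,e,e), (b,e,f), (b,f,d), (b,f,e), … and 22 more.
Total: 34.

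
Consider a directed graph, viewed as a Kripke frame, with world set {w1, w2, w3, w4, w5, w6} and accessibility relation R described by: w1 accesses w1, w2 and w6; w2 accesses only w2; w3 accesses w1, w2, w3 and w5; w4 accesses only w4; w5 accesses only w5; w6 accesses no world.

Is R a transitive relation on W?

No

Transitive: no — w3 R w1 and w1 R w6, but not w3 R w6.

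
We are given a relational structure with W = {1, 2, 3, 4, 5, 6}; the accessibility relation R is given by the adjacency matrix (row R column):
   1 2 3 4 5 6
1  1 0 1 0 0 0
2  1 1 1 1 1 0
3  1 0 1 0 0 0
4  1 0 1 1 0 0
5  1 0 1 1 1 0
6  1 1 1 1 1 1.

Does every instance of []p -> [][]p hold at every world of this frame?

Yes

The schema 4 characterises exactly the transitive frames.
Transitive: yes — every two-step R-path is closed by a direct edge.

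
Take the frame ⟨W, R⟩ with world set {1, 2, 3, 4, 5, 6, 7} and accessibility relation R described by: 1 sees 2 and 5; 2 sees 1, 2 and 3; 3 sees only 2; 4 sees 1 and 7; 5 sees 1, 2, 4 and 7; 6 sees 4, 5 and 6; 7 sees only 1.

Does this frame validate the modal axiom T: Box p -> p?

By correspondence theory, T is valid on a frame iff R is reflexive.
Reflexive: no — 1 is not related to itself.

No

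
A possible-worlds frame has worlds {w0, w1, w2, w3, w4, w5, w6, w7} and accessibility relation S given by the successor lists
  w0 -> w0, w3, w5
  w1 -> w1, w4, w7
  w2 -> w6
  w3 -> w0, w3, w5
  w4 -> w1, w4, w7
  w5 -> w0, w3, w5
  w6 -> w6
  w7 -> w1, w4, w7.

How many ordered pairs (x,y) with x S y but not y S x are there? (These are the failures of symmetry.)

Enumerating: (w2,w6).

1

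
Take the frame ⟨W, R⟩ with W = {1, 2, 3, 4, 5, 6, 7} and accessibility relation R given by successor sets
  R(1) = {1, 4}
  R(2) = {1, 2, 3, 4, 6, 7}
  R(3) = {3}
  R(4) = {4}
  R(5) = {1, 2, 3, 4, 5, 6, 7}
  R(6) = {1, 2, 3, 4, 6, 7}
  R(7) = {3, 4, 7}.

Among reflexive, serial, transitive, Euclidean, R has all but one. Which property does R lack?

Euclidean

Reflexive: yes — every world is R-related to itself.
Serial: yes — every world has a successor (e.g. 1 R 1).
Transitive: yes — every two-step R-path is closed by a direct edge.
Euclidean: no — 2 R 1 and 2 R 3, but not 1 R 3.
Only Euclidean fails.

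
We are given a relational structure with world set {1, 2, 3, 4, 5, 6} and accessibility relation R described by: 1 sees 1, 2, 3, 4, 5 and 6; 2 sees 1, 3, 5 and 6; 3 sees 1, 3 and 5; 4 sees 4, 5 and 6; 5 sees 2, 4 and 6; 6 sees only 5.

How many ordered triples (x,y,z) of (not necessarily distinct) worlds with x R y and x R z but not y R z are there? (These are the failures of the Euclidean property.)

36

Enumerating: (1,2,2), (1,2,4), (1,3,2), (1,3,4), (1,3,6), (1,4,1), (1,4,2), (1,4,3), (1,5,1), (1,5,3), (1,5,5), (1,6,1), … and 24 more.
Total: 36.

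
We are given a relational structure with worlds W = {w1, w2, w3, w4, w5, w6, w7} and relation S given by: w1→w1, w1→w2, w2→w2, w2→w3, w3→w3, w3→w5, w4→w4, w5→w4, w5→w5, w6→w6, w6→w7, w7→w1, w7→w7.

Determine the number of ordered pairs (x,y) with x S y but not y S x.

6

Enumerating: (w1,w2), (w2,w3), (w3,w5), (w5,w4), (w6,w7), (w7,w1).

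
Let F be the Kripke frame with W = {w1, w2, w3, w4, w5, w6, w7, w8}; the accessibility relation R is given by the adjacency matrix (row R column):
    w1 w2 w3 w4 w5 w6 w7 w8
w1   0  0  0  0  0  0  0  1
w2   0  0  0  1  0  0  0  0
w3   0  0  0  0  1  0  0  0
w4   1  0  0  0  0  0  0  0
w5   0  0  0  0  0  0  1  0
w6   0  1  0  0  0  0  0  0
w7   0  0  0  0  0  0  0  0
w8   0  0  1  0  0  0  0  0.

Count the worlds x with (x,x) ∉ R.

Enumerating: w1, w2, w3, w4, w5, w6, w7, w8.

8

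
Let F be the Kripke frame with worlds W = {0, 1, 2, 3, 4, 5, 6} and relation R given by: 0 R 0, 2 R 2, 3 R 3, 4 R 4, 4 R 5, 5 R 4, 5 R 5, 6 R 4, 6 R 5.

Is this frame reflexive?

Reflexive: no — 1 is not related to itself.

No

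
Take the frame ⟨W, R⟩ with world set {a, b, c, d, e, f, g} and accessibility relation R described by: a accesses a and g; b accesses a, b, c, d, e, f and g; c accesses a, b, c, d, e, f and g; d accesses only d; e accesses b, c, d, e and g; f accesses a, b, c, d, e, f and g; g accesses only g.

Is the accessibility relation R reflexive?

Yes

Reflexive: yes — every world is R-related to itself.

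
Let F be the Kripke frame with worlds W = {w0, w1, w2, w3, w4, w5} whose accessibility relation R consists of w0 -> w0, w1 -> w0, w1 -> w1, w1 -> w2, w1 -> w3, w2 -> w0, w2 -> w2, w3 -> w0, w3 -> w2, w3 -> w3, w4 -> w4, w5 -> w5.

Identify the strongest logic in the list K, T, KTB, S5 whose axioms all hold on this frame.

Reflexive (axiom T): yes — every world is R-related to itself.
Symmetric (axiom B): no — w1 R w0 but not w0 R w1.
Euclidean (axiom 5): no — w1 R w0 and w1 R w2, but not w0 R w2.
So F validates K, T; KTB would additionally require R to be symmetric. The strongest is T.

T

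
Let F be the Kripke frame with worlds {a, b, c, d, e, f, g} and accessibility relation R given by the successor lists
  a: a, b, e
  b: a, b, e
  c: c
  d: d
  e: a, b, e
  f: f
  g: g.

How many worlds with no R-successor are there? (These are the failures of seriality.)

R is serial; there are no such worlds.

0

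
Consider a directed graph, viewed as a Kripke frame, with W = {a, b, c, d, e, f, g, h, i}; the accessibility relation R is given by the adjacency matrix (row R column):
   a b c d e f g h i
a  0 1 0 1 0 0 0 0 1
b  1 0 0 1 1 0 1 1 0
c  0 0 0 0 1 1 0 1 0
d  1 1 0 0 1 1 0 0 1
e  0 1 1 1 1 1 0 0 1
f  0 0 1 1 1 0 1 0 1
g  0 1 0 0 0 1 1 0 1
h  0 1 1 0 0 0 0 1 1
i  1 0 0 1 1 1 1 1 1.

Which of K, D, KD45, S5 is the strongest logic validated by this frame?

D

Serial (axiom D): yes — every world has a successor (e.g. a R b).
Euclidean (axiom 5): no — a R b and a R i, but not b R i.
Transitive (axiom 4): no — a R b and b R e, but not a R e.
Reflexive (axiom T): no — a is not related to itself.
So F validates K, D; KD45 would additionally require R to be Euclidean and transitive. The strongest is D.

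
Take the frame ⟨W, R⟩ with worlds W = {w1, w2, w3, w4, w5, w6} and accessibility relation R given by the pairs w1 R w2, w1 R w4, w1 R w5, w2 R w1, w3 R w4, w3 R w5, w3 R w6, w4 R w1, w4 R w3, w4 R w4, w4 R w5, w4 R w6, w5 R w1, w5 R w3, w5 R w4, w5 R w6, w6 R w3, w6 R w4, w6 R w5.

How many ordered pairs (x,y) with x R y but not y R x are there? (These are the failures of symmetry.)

0

R is symmetric; there are no such tuples.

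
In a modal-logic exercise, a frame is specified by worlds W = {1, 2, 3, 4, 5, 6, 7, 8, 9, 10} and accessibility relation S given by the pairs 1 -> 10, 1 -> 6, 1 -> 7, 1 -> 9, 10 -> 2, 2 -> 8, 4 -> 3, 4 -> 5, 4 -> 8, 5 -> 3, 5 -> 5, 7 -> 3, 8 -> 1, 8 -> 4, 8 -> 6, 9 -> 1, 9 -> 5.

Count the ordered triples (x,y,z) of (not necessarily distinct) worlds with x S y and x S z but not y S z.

39

Enumerating: (1,10,10), (1,10,6), (1,10,7), (1,10,9), (1,6,10), (1,6,6), (1,6,7), (1,6,9), (1,7,10), (1,7,6), (1,7,7), (1,7,9), … and 27 more.
Total: 39.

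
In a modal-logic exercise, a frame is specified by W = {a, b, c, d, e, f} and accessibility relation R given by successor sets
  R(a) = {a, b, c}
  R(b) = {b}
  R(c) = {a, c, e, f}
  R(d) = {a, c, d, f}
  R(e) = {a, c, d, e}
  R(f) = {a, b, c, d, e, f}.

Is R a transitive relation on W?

No

Transitive: no — a R c and c R e, but not a R e.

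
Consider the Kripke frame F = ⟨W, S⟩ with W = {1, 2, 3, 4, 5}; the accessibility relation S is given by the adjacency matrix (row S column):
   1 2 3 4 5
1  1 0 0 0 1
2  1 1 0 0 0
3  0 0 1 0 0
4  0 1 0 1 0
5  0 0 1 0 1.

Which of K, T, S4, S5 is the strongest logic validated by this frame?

Reflexive (axiom T): yes — every world is S-related to itself.
Transitive (axiom 4): no — 1 S 5 and 5 S 3, but not 1 S 3.
Euclidean (axiom 5): no — 1 S 5 and 1 S 1, but not 5 S 1.
So F validates K, T; S4 would additionally require S to be transitive. The strongest is T.

T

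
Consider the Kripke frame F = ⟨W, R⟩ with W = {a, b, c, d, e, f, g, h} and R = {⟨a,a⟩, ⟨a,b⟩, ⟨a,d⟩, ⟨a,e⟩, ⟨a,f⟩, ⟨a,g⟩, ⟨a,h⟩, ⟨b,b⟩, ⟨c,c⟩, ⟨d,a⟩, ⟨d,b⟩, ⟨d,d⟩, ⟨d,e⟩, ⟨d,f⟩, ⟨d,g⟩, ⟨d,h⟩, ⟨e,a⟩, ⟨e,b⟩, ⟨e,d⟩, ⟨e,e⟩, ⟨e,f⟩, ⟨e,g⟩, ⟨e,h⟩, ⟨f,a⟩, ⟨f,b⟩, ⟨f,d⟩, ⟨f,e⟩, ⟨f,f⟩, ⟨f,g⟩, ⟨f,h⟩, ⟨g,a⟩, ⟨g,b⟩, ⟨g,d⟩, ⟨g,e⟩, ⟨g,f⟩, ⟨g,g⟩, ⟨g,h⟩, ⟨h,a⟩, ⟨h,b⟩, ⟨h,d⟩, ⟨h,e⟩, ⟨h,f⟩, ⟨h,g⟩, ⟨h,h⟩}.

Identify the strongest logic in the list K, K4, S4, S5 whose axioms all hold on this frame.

Transitive (axiom 4): yes — every two-step R-path is closed by a direct edge.
Reflexive (axiom T): yes — every world is R-related to itself.
Euclidean (axiom 5): no — a R b and a R d, but not b R d.
So F validates K, K4, S4; S5 would additionally require R to be Euclidean. The strongest is S4.

S4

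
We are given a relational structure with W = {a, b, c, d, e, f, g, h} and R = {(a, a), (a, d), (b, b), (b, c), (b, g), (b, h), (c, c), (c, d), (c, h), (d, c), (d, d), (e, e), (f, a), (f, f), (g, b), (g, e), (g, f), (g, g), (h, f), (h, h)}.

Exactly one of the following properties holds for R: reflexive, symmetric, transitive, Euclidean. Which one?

Reflexive: yes — every world is R-related to itself.
Symmetric: no — a R d but not d R a.
Transitive: no — a R d and d R c, but not a R c.
Euclidean: no — b R c and b R g, but not c R g.
Only reflexive holds.

reflexive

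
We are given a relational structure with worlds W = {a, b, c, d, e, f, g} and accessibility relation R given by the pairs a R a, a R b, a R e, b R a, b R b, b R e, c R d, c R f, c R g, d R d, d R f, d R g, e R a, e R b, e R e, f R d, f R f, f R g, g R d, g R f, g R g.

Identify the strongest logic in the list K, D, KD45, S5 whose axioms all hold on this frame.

KD45

Serial (axiom D): yes — every world has a successor (e.g. a R a).
Euclidean (axiom 5): yes — any two successors of a common world are R-related.
Transitive (axiom 4): yes — every two-step R-path is closed by a direct edge.
Reflexive (axiom T): no — c is not related to itself.
So F validates K, D, KD45; S5 would additionally require R to be reflexive. The strongest is KD45.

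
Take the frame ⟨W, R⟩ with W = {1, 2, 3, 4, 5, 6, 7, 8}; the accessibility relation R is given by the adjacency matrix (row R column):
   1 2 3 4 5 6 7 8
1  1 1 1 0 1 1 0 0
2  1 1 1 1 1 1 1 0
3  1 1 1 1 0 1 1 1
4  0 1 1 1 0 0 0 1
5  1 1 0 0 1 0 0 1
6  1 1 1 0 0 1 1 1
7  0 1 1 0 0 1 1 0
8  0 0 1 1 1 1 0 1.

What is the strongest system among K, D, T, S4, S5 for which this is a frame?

Serial (axiom D): yes — every world has a successor (e.g. 1 R 1).
Reflexive (axiom T): yes — every world is R-related to itself.
Transitive (axiom 4): no — 1 R 2 and 2 R 4, but not 1 R 4.
Euclidean (axiom 5): no — 1 R 3 and 1 R 5, but not 3 R 5.
So F validates K, D, T; S4 would additionally require R to be transitive. The strongest is T.

T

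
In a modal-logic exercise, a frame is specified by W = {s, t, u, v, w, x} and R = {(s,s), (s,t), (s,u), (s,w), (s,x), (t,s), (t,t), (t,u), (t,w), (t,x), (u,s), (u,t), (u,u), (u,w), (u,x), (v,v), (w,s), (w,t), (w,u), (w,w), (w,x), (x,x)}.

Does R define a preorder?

Reflexive: yes — every world is R-related to itself.
Transitive: yes — every two-step R-path is closed by a direct edge.
So R is a preorder.

Yes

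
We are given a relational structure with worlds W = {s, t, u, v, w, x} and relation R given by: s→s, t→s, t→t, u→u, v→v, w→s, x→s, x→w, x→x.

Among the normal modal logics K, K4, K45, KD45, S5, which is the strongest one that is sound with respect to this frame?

Transitive (axiom 4): yes — every two-step R-path is closed by a direct edge.
Euclidean (axiom 5): no — x R s and x R w, but not s R w.
Serial (axiom D): yes — every world has a successor (e.g. s R s).
Reflexive (axiom T): no — w is not related to itself.
So F validates K, K4; K45 would additionally require R to be Euclidean. The strongest is K4.

K4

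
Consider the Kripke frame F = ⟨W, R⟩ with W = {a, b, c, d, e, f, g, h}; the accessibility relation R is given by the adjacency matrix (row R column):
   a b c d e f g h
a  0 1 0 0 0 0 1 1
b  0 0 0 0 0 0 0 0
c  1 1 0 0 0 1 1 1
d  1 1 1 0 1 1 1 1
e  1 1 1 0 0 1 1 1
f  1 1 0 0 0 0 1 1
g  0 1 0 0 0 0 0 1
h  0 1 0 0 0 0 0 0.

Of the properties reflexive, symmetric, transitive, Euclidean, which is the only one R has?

Reflexive: no — a is not related to itself.
Symmetric: no — a R b but not b R a.
Transitive: yes — every two-step R-path is closed by a direct edge.
Euclidean: no — a R b and a R g, but not b R g.
Only transitive holds.

transitive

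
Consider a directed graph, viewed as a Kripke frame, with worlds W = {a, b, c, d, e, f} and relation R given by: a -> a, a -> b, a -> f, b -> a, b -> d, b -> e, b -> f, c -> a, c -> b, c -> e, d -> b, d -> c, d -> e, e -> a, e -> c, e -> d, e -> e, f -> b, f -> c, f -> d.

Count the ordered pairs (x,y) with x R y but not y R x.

8

Enumerating: (a,f), (b,e), (c,a), (c,b), (d,c), (e,a), (f,c), (f,d).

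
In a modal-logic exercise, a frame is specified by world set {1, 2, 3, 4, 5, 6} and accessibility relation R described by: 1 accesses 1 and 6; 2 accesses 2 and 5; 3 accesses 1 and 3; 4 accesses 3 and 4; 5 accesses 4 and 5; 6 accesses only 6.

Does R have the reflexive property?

Yes

Reflexive: yes — every world is R-related to itself.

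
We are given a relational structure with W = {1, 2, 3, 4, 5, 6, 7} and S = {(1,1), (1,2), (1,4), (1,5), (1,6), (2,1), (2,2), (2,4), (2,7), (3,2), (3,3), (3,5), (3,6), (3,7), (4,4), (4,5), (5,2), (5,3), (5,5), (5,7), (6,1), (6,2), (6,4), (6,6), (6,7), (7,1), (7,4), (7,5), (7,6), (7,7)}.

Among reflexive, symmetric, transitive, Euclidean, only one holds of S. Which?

reflexive

Reflexive: yes — every world is S-related to itself.
Symmetric: no — 1 S 4 but not 4 S 1.
Transitive: no — 1 S 2 and 2 S 7, but not 1 S 7.
Euclidean: no — 1 S 2 and 1 S 5, but not 2 S 5.
Only reflexive holds.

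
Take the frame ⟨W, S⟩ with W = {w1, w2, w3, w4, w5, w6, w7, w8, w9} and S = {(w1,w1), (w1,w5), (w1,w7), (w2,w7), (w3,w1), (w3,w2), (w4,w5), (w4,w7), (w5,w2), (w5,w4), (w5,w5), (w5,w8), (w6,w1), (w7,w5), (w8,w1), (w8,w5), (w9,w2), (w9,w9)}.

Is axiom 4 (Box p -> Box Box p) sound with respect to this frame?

The schema 4 characterises exactly the transitive frames.
Transitive: no — w1 S w5 and w5 S w2, but not w1 S w2.

No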